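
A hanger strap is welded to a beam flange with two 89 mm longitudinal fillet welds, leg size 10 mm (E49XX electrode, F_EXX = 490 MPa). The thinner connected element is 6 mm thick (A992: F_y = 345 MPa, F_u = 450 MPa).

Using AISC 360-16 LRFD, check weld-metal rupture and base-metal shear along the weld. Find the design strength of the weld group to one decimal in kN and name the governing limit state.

216.3 kN (base-metal shear governs)

Weld metal: throat = 0.707×10 = 7.07 mm, L = 2×89 = 178 mm. φR_n = 0.75 × 0.6 × 490 × 7.07 × 178 = 277.5 kN.
Base metal shear (6 mm plate): yield φR_n = 1.0×0.6×345×6×178 = 221.1 kN; rupture φR_n = 0.75×0.6×450×6×178 = 216.3 kN; take 216.3 kN (rupture).
Governing: min(277.5, 216.3) = 216.3 kN → base-metal shear.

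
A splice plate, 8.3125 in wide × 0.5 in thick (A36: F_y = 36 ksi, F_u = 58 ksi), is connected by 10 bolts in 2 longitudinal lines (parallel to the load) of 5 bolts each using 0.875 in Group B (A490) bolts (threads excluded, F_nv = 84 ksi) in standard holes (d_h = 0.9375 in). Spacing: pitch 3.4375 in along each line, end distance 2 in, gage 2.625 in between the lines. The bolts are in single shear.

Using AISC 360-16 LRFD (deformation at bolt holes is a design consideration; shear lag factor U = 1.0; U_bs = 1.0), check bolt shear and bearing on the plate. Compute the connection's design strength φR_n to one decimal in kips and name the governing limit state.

Bolt shear: A_b = π(0.875)²/4 = 0.60132 in². φR_n = 0.75 × 84 × 0.60132 × 10 × 1 = 378.8 kips.
Bearing (0.5 in plate, F_u = 58 ksi): end bolts L_c = 2 − 0.9375/2 = 1.53125, R_n = min(1.2×1.53125×0.5×58, 2.4×0.875×0.5×58) = 53.288 kips/bolt; interior L_c = 3.4375 − 0.9375 = 2.5, R_n = 60.9 kips/bolt. φR_n = 0.75 × (2×53.288 + 8×60.9) = 445.3 kips.
Governing: min(378.8, 445.3) = 378.8 kips → bolt shear.

378.8 kips (bolt shear governs)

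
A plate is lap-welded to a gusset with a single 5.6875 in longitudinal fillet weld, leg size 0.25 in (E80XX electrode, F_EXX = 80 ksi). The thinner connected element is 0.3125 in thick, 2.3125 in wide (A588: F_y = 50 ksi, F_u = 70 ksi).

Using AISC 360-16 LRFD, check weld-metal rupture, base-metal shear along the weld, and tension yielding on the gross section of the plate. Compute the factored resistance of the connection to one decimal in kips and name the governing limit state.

Weld metal: throat = 0.707×0.25 = 0.17675 in, L = 5.6875 in. φR_n = 0.75 × 0.6 × 80 × 0.17675 × 5.6875 = 36.2 kips.
Base metal shear (0.3125 in plate): yield φR_n = 1.0×0.6×50×0.3125×5.6875 = 53.3 kips; rupture φR_n = 0.75×0.6×70×0.3125×5.6875 = 56.0 kips; take 53.3 kips (yield).
Tension yield (gross): A_g = 2.3125×0.3125 = 0.72266 in². φR_n = 0.90 × 50 × 0.72266 = 32.5 kips.
Governing: min(36.2, 53.3, 32.5) = 32.5 kips → gross-section yield.

32.5 kips (gross-section yield governs)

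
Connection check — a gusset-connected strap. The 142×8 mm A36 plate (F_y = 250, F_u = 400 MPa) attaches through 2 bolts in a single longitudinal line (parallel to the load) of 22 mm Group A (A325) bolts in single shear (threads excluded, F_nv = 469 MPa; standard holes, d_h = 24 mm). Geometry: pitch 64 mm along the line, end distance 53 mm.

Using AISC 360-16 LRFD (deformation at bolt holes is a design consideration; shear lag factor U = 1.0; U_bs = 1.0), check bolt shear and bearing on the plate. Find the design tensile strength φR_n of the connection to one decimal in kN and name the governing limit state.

Bolt shear: A_b = π(22)²/4 = 380.13 mm². φR_n = 0.75 × 469 × 380.13 × 2 × 1 = 267.4 kN.
Bearing (8 mm plate, F_u = 400 MPa): end bolts L_c = 53 − 24/2 = 41, R_n = min(1.2×41×8×400, 2.4×22×8×400) = 157.44 kN/bolt; interior L_c = 64 − 24 = 40, R_n = 153.6 kN/bolt. φR_n = 0.75 × (1×157.44 + 1×153.6) = 233.3 kN.
Governing: min(267.4, 233.3) = 233.3 kN → bearing.

233.3 kN (bearing governs)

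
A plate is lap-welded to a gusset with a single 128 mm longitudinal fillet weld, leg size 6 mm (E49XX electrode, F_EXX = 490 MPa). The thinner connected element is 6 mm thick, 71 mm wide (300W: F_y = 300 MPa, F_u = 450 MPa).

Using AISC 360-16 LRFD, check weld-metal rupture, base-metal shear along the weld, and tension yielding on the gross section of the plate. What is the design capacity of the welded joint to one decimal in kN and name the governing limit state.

115.0 kN (gross-section yield governs)

Weld metal: throat = 0.707×6 = 4.242 mm, L = 128 mm. φR_n = 0.75 × 0.6 × 490 × 4.242 × 128 = 119.7 kN.
Base metal shear (6 mm plate): yield φR_n = 1.0×0.6×300×6×128 = 138.2 kN; rupture φR_n = 0.75×0.6×450×6×128 = 155.5 kN; take 138.2 kN (yield).
Tension yield (gross): A_g = 71×6 = 426 mm². φR_n = 0.90 × 300 × 426 = 115.0 kN.
Governing: min(119.7, 138.2, 115.0) = 115.0 kN → gross-section yield.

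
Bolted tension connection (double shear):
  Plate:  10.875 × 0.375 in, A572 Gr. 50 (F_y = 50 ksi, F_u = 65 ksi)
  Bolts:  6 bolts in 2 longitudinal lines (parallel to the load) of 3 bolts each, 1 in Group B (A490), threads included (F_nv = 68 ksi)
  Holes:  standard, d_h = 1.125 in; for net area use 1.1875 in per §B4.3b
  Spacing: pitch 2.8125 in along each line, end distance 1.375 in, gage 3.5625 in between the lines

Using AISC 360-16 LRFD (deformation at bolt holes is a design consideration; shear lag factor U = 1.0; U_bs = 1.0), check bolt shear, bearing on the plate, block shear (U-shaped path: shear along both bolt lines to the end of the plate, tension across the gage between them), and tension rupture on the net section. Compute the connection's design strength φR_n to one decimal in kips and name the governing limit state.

131.9 kips (block shear governs)

Bolt shear: A_b = π(1)²/4 = 0.7854 in². φR_n = 0.75 × 68 × 0.7854 × 6 × 2 = 480.7 kips.
Bearing (0.375 in plate, F_u = 65 ksi): end bolts L_c = 1.375 − 1.125/2 = 0.8125, R_n = min(1.2×0.8125×0.375×65, 2.4×1×0.375×65) = 23.766 kips/bolt; interior L_c = 2.8125 − 1.125 = 1.6875, R_n = 49.359 kips/bolt. φR_n = 0.75 × (2×23.766 + 4×49.359) = 183.7 kips.
Block shear: shear path 2×[1.375+2×2.8125] = 2×7 in, A_gv = 5.25, A_nv = 2×(7 − 2.5×1.1875)×0.375 = 3.0234 in²; tension across gage: (3.5625 − 1×1.1875)×0.375 = 0.89063 in². R_n = min(0.6×65×3.0234, 0.6×50×5.25) + 1.0×65×0.89063 = min(117.91, 157.5) + 57.891 = 175.8 kips. φR_n = 0.75 × 175.8 = 131.9 kips.
Tension rupture (net): A_n = (10.875 − 2×1.1875)×0.375 = 3.1875 in² (U = 1.0, A_e = A_n). φR_n = 0.75 × 65 × 3.1875 = 155.4 kips.
Governing: min(480.7, 183.7, 131.9, 155.4) = 131.9 kips → block shear.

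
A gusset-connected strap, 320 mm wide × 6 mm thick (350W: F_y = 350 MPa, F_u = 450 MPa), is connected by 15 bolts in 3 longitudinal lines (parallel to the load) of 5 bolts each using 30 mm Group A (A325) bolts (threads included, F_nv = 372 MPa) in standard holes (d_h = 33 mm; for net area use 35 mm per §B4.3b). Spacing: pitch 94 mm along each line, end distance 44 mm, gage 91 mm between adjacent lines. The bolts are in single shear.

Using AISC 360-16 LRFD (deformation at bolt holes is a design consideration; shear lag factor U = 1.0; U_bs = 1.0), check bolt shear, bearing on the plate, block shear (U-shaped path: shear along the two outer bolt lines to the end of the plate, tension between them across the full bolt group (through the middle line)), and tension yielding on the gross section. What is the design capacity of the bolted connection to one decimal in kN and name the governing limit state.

Bolt shear: A_b = π(30)²/4 = 706.86 mm². φR_n = 0.75 × 372 × 706.86 × 15 × 1 = 2958.2 kN.
Bearing (6 mm plate, F_u = 450 MPa): end bolts L_c = 44 − 33/2 = 27.5, R_n = min(1.2×27.5×6×450, 2.4×30×6×450) = 89.1 kN/bolt; interior L_c = 94 − 33 = 61, R_n = 194.4 kN/bolt. φR_n = 0.75 × (3×89.1 + 12×194.4) = 1950.1 kN.
Block shear: shear path 2×[44+4×94] = 2×420 mm, A_gv = 5040, A_nv = 2×(420 − 4.5×35)×6 = 3150 mm²; tension across gage: (182 − 2×35)×6 = 672 mm². R_n = min(0.6×450×3150, 0.6×350×5040) + 1.0×450×672 = min(850.5, 1058.4) + 302.4 = 1152.9 kN. φR_n = 0.75 × 1152.9 = 864.7 kN.
Tension yield (gross): A_g = 320×6 = 1920 mm². φR_n = 0.90 × 350 × 1920 = 604.8 kN.
Governing: min(2958.2, 1950.1, 864.7, 604.8) = 604.8 kN → gross-section yield.

604.8 kN (gross-section yield governs)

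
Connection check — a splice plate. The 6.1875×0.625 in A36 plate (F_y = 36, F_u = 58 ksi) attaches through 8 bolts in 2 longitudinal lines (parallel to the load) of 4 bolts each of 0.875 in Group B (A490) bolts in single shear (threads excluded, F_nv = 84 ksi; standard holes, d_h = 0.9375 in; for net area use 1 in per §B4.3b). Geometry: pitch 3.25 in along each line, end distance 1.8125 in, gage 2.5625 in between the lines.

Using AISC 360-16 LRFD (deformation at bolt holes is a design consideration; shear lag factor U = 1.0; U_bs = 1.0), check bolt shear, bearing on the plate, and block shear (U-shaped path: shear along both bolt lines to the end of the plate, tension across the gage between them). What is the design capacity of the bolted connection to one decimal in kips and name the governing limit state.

Bolt shear: A_b = π(0.875)²/4 = 0.60132 in². φR_n = 0.75 × 84 × 0.60132 × 8 × 1 = 303.1 kips.
Bearing (0.625 in plate, F_u = 58 ksi): end bolts L_c = 1.8125 − 0.9375/2 = 1.34375, R_n = min(1.2×1.34375×0.625×58, 2.4×0.875×0.625×58) = 58.453 kips/bolt; interior L_c = 3.25 − 0.9375 = 2.3125, R_n = 76.125 kips/bolt. φR_n = 0.75 × (2×58.453 + 6×76.125) = 430.2 kips.
Block shear: shear path 2×[1.8125+3×3.25] = 2×11.5625 in, A_gv = 14.453, A_nv = 2×(11.5625 − 3.5×1)×0.625 = 10.078 in²; tension across gage: (2.5625 − 1×1)×0.625 = 0.97656 in². R_n = min(0.6×58×10.078, 0.6×36×14.453) + 1.0×58×0.97656 = min(350.71, 312.18) + 56.64 = 368.82 kips. φR_n = 0.75 × 368.82 = 276.6 kips.
Governing: min(303.1, 430.2, 276.6) = 276.6 kips → block shear.

276.6 kips (block shear governs)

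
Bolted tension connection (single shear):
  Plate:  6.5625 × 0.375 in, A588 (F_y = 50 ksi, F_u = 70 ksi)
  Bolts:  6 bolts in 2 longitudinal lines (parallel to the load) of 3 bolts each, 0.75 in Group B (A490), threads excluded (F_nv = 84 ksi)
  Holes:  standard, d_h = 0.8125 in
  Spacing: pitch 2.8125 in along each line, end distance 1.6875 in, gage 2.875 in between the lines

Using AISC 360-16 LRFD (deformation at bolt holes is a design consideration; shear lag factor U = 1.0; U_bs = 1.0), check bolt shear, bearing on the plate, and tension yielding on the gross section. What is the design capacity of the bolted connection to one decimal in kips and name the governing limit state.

Bolt shear: A_b = π(0.75)²/4 = 0.44179 in². φR_n = 0.75 × 84 × 0.44179 × 6 × 1 = 167.0 kips.
Bearing (0.375 in plate, F_u = 70 ksi): end bolts L_c = 1.6875 − 0.8125/2 = 1.28125, R_n = min(1.2×1.28125×0.375×70, 2.4×0.75×0.375×70) = 40.359 kips/bolt; interior L_c = 2.8125 − 0.8125 = 2, R_n = 47.25 kips/bolt. φR_n = 0.75 × (2×40.359 + 4×47.25) = 202.3 kips.
Tension yield (gross): A_g = 6.5625×0.375 = 2.4609 in². φR_n = 0.90 × 50 × 2.4609 = 110.7 kips.
Governing: min(167.0, 202.3, 110.7) = 110.7 kips → gross-section yield.

110.7 kips (gross-section yield governs)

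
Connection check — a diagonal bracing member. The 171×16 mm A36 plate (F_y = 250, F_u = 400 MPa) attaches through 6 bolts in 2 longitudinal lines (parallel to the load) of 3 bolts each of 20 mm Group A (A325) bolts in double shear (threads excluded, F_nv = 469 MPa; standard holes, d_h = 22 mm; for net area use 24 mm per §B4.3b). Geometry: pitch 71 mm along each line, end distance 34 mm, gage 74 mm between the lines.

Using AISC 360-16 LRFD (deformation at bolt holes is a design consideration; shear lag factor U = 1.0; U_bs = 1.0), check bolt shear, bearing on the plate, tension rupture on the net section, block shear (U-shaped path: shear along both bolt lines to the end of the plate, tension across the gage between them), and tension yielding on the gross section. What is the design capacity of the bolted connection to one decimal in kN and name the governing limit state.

590.4 kN (net-section rupture governs)

Bolt shear: A_b = π(20)²/4 = 314.16 mm². φR_n = 0.75 × 469 × 314.16 × 6 × 2 = 1326.1 kN.
Bearing (16 mm plate, F_u = 400 MPa): end bolts L_c = 34 − 22/2 = 23, R_n = min(1.2×23×16×400, 2.4×20×16×400) = 176.64 kN/bolt; interior L_c = 71 − 22 = 49, R_n = 307.2 kN/bolt. φR_n = 0.75 × (2×176.64 + 4×307.2) = 1186.6 kN.
Tension rupture (net): A_n = (171 − 2×24)×16 = 1968 mm² (U = 1.0, A_e = A_n). φR_n = 0.75 × 400 × 1968 = 590.4 kN.
Block shear: shear path 2×[34+2×71] = 2×176 mm, A_gv = 5632, A_nv = 2×(176 − 2.5×24)×16 = 3712 mm²; tension across gage: (74 − 1×24)×16 = 800 mm². R_n = min(0.6×400×3712, 0.6×250×5632) + 1.0×400×800 = min(890.88, 844.8) + 320 = 1164.8 kN. φR_n = 0.75 × 1164.8 = 873.6 kN.
Tension yield (gross): A_g = 171×16 = 2736 mm². φR_n = 0.90 × 250 × 2736 = 615.6 kN.
Governing: min(1326.1, 1186.6, 590.4, 873.6, 615.6) = 590.4 kN → net-section rupture.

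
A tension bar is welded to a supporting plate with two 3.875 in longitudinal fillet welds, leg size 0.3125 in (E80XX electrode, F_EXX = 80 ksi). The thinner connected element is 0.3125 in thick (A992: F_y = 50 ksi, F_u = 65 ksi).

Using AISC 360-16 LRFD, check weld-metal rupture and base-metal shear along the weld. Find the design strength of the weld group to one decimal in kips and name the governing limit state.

61.6 kips (weld metal governs)

Weld metal: throat = 0.707×0.3125 = 0.22094 in, L = 2×3.875 = 7.75 in. φR_n = 0.75 × 0.6 × 80 × 0.22094 × 7.75 = 61.6 kips.
Base metal shear (0.3125 in plate): yield φR_n = 1.0×0.6×50×0.3125×7.75 = 72.7 kips; rupture φR_n = 0.75×0.6×65×0.3125×7.75 = 70.8 kips; take 70.8 kips (rupture).
Governing: min(61.6, 70.8) = 61.6 kips → weld metal.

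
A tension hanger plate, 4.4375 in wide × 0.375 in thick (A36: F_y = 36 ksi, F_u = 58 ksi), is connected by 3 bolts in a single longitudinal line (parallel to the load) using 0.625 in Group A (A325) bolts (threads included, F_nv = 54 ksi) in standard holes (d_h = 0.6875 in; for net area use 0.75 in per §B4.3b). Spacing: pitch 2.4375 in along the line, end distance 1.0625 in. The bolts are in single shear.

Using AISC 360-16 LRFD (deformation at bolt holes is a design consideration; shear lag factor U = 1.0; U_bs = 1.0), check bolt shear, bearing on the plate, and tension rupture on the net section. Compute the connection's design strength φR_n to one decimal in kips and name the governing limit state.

Bolt shear: A_b = π(0.625)²/4 = 0.3068 in². φR_n = 0.75 × 54 × 0.3068 × 3 × 1 = 37.3 kips.
Bearing (0.375 in plate, F_u = 58 ksi): end bolts L_c = 1.0625 − 0.6875/2 = 0.71875, R_n = min(1.2×0.71875×0.375×58, 2.4×0.625×0.375×58) = 18.759 kips/bolt; interior L_c = 2.4375 − 0.6875 = 1.75, R_n = 32.625 kips/bolt. φR_n = 0.75 × (1×18.759 + 2×32.625) = 63.0 kips.
Tension rupture (net): A_n = (4.4375 − 1×0.75)×0.375 = 1.3828 in² (U = 1.0, A_e = A_n). φR_n = 0.75 × 58 × 1.3828 = 60.2 kips.
Governing: min(37.3, 63.0, 60.2) = 37.3 kips → bolt shear.

37.3 kips (bolt shear governs)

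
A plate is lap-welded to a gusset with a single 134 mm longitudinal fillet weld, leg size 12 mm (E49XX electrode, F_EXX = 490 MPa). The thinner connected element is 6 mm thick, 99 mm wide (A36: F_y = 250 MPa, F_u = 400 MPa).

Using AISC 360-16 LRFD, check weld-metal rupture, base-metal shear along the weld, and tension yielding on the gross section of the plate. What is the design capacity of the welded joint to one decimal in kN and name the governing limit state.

Weld metal: throat = 0.707×12 = 8.484 mm, L = 134 mm. φR_n = 0.75 × 0.6 × 490 × 8.484 × 134 = 250.7 kN.
Base metal shear (6 mm plate): yield φR_n = 1.0×0.6×250×6×134 = 120.6 kN; rupture φR_n = 0.75×0.6×400×6×134 = 144.7 kN; take 120.6 kN (yield).
Tension yield (gross): A_g = 99×6 = 594 mm². φR_n = 0.90 × 250 × 594 = 133.7 kN.
Governing: min(250.7, 120.6, 133.7) = 120.6 kN → base-metal shear.

120.6 kN (base-metal shear governs)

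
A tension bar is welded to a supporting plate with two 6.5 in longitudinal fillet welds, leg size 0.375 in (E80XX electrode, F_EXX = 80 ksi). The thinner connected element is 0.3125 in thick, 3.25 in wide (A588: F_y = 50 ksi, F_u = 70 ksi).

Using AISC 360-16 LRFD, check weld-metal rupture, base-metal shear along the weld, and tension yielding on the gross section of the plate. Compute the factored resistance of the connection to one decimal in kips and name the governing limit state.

45.7 kips (gross-section yield governs)

Weld metal: throat = 0.707×0.375 = 0.26513 in, L = 2×6.5 = 13 in. φR_n = 0.75 × 0.6 × 80 × 0.26513 × 13 = 124.1 kips.
Base metal shear (0.3125 in plate): yield φR_n = 1.0×0.6×50×0.3125×13 = 121.9 kips; rupture φR_n = 0.75×0.6×70×0.3125×13 = 128.0 kips; take 121.9 kips (yield).
Tension yield (gross): A_g = 3.25×0.3125 = 1.0156 in². φR_n = 0.90 × 50 × 1.0156 = 45.7 kips.
Governing: min(124.1, 121.9, 45.7) = 45.7 kips → gross-section yield.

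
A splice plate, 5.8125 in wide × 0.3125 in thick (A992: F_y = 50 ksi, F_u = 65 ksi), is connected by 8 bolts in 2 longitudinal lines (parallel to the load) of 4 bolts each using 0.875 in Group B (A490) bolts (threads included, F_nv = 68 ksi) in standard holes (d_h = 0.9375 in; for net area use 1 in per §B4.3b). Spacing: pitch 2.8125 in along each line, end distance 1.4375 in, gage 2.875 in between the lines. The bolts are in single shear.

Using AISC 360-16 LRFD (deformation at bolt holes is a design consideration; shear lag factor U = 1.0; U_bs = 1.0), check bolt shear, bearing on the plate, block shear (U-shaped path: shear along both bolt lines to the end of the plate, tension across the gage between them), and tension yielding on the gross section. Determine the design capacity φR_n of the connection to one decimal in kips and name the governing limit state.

Bolt shear: A_b = π(0.875)²/4 = 0.60132 in². φR_n = 0.75 × 68 × 0.60132 × 8 × 1 = 245.3 kips.
Bearing (0.3125 in plate, F_u = 65 ksi): end bolts L_c = 1.4375 − 0.9375/2 = 0.96875, R_n = min(1.2×0.96875×0.3125×65, 2.4×0.875×0.3125×65) = 23.613 kips/bolt; interior L_c = 2.8125 − 0.9375 = 1.875, R_n = 42.656 kips/bolt. φR_n = 0.75 × (2×23.613 + 6×42.656) = 227.4 kips.
Block shear: shear path 2×[1.4375+3×2.8125] = 2×9.875 in, A_gv = 6.1719, A_nv = 2×(9.875 − 3.5×1)×0.3125 = 3.9844 in²; tension across gage: (2.875 − 1×1)×0.3125 = 0.58594 in². R_n = min(0.6×65×3.9844, 0.6×50×6.1719) + 1.0×65×0.58594 = min(155.39, 185.16) + 38.086 = 193.48 kips. φR_n = 0.75 × 193.48 = 145.1 kips.
Tension yield (gross): A_g = 5.8125×0.3125 = 1.8164 in². φR_n = 0.90 × 50 × 1.8164 = 81.7 kips.
Governing: min(245.3, 227.4, 145.1, 81.7) = 81.7 kips → gross-section yield.

81.7 kips (gross-section yield governs)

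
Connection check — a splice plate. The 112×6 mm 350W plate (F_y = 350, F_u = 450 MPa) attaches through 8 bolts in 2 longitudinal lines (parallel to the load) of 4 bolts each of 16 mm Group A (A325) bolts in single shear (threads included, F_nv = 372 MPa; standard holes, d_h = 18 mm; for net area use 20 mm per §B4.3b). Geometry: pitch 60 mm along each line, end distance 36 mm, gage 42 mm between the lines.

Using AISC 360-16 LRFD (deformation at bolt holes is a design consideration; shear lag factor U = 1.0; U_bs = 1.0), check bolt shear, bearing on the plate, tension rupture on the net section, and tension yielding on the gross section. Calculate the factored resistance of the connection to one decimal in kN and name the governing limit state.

Bolt shear: A_b = π(16)²/4 = 201.06 mm². φR_n = 0.75 × 372 × 201.06 × 8 × 1 = 448.8 kN.
Bearing (6 mm plate, F_u = 450 MPa): end bolts L_c = 36 − 18/2 = 27, R_n = min(1.2×27×6×450, 2.4×16×6×450) = 87.48 kN/bolt; interior L_c = 60 − 18 = 42, R_n = 103.68 kN/bolt. φR_n = 0.75 × (2×87.48 + 6×103.68) = 597.8 kN.
Tension rupture (net): A_n = (112 − 2×20)×6 = 432 mm² (U = 1.0, A_e = A_n). φR_n = 0.75 × 450 × 432 = 145.8 kN.
Tension yield (gross): A_g = 112×6 = 672 mm². φR_n = 0.90 × 350 × 672 = 211.7 kN.
Governing: min(448.8, 597.8, 145.8, 211.7) = 145.8 kN → net-section rupture.

145.8 kN (net-section rupture governs)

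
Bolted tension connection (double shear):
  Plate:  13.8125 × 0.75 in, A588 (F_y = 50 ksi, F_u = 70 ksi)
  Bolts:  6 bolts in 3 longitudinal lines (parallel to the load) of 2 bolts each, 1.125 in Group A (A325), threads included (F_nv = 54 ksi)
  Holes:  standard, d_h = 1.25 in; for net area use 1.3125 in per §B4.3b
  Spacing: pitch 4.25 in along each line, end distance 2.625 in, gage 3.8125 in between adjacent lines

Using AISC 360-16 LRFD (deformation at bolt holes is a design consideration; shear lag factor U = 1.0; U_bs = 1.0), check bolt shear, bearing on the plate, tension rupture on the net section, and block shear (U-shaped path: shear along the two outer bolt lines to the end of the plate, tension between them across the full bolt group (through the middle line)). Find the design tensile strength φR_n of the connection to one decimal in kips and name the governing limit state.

Bolt shear: A_b = π(1.125)²/4 = 0.99402 in². φR_n = 0.75 × 54 × 0.99402 × 6 × 2 = 483.1 kips.
Bearing (0.75 in plate, F_u = 70 ksi): end bolts L_c = 2.625 − 1.25/2 = 2, R_n = min(1.2×2×0.75×70, 2.4×1.125×0.75×70) = 126 kips/bolt; interior L_c = 4.25 − 1.25 = 3, R_n = 141.75 kips/bolt. φR_n = 0.75 × (3×126 + 3×141.75) = 602.4 kips.
Tension rupture (net): A_n = (13.8125 − 3×1.3125)×0.75 = 7.4063 in² (U = 1.0, A_e = A_n). φR_n = 0.75 × 70 × 7.4063 = 388.8 kips.
Block shear: shear path 2×[2.625+1×4.25] = 2×6.875 in, A_gv = 10.313, A_nv = 2×(6.875 − 1.5×1.3125)×0.75 = 7.3594 in²; tension across gage: (7.625 − 2×1.3125)×0.75 = 3.75 in². R_n = min(0.6×70×7.3594, 0.6×50×10.313) + 1.0×70×3.75 = min(309.09, 309.39) + 262.5 = 571.59 kips. φR_n = 0.75 × 571.59 = 428.7 kips.
Governing: min(483.1, 602.4, 388.8, 428.7) = 388.8 kips → net-section rupture.

388.8 kips (net-section rupture governs)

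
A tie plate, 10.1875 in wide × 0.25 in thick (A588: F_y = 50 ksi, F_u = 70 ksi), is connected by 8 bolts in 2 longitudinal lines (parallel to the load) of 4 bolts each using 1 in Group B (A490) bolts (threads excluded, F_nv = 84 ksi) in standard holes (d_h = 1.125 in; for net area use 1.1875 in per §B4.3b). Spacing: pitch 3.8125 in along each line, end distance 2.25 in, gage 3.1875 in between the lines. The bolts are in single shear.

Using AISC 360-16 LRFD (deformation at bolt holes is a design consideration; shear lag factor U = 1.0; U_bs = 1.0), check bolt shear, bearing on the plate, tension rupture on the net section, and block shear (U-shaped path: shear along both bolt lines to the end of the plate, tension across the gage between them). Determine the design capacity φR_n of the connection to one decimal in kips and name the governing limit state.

Bolt shear: A_b = π(1)²/4 = 0.7854 in². φR_n = 0.75 × 84 × 0.7854 × 8 × 1 = 395.8 kips.
Bearing (0.25 in plate, F_u = 70 ksi): end bolts L_c = 2.25 − 1.125/2 = 1.6875, R_n = min(1.2×1.6875×0.25×70, 2.4×1×0.25×70) = 35.438 kips/bolt; interior L_c = 3.8125 − 1.125 = 2.6875, R_n = 42 kips/bolt. φR_n = 0.75 × (2×35.438 + 6×42) = 242.2 kips.
Tension rupture (net): A_n = (10.1875 − 2×1.1875)×0.25 = 1.9531 in² (U = 1.0, A_e = A_n). φR_n = 0.75 × 70 × 1.9531 = 102.5 kips.
Block shear: shear path 2×[2.25+3×3.8125] = 2×13.6875 in, A_gv = 6.8438, A_nv = 2×(13.6875 − 3.5×1.1875)×0.25 = 4.7656 in²; tension across gage: (3.1875 − 1×1.1875)×0.25 = 0.5 in². R_n = min(0.6×70×4.7656, 0.6×50×6.8438) + 1.0×70×0.5 = min(200.16, 205.31) + 35 = 235.16 kips. φR_n = 0.75 × 235.16 = 176.4 kips.
Governing: min(395.8, 242.2, 102.5, 176.4) = 102.5 kips → net-section rupture.

102.5 kips (net-section rupture governs)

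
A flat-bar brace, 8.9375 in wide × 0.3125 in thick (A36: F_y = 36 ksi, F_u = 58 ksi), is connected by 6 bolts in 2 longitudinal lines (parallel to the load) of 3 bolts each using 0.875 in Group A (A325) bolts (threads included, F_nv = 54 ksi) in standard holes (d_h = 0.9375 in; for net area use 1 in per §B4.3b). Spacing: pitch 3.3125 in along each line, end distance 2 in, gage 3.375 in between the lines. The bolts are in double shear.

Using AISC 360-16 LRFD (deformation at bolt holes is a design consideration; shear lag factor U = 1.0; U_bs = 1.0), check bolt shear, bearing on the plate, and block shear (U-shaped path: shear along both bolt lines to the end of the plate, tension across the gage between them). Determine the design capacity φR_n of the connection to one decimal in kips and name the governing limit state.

119.6 kips (block shear governs)

Bolt shear: A_b = π(0.875)²/4 = 0.60132 in². φR_n = 0.75 × 54 × 0.60132 × 6 × 2 = 292.2 kips.
Bearing (0.3125 in plate, F_u = 58 ksi): end bolts L_c = 2 − 0.9375/2 = 1.53125, R_n = min(1.2×1.53125×0.3125×58, 2.4×0.875×0.3125×58) = 33.305 kips/bolt; interior L_c = 3.3125 − 0.9375 = 2.375, R_n = 38.063 kips/bolt. φR_n = 0.75 × (2×33.305 + 4×38.063) = 164.1 kips.
Block shear: shear path 2×[2+2×3.3125] = 2×8.625 in, A_gv = 5.3906, A_nv = 2×(8.625 − 2.5×1)×0.3125 = 3.8281 in²; tension across gage: (3.375 − 1×1)×0.3125 = 0.74219 in². R_n = min(0.6×58×3.8281, 0.6×36×5.3906) + 1.0×58×0.74219 = min(133.22, 116.44) + 43.047 = 159.49 kips. φR_n = 0.75 × 159.49 = 119.6 kips.
Governing: min(292.2, 164.1, 119.6) = 119.6 kips → block shear.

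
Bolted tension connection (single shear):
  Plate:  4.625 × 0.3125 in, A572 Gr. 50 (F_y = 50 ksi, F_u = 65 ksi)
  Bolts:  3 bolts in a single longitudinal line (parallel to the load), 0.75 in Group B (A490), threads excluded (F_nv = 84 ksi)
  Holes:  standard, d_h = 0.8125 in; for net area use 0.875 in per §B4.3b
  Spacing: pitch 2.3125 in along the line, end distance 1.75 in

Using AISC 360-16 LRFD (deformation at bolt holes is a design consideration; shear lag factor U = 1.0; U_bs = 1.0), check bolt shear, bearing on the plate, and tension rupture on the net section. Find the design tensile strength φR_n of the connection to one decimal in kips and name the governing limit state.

57.1 kips (net-section rupture governs)

Bolt shear: A_b = π(0.75)²/4 = 0.44179 in². φR_n = 0.75 × 84 × 0.44179 × 3 × 1 = 83.5 kips.
Bearing (0.3125 in plate, F_u = 65 ksi): end bolts L_c = 1.75 − 0.8125/2 = 1.34375, R_n = min(1.2×1.34375×0.3125×65, 2.4×0.75×0.3125×65) = 32.754 kips/bolt; interior L_c = 2.3125 − 0.8125 = 1.5, R_n = 36.563 kips/bolt. φR_n = 0.75 × (1×32.754 + 2×36.563) = 79.4 kips.
Tension rupture (net): A_n = (4.625 − 1×0.875)×0.3125 = 1.1719 in² (U = 1.0, A_e = A_n). φR_n = 0.75 × 65 × 1.1719 = 57.1 kips.
Governing: min(83.5, 79.4, 57.1) = 57.1 kips → net-section rupture.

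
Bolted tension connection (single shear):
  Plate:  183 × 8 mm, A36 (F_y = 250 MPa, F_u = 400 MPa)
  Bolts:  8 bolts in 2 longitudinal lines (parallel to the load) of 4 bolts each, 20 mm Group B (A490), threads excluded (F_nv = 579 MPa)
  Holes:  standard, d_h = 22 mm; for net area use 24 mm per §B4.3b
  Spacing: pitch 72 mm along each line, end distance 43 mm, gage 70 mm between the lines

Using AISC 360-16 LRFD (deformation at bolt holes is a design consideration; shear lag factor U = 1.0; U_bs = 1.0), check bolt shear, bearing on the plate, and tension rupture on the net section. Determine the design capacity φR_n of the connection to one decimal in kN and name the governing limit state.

324.0 kN (net-section rupture governs)

Bolt shear: A_b = π(20)²/4 = 314.16 mm². φR_n = 0.75 × 579 × 314.16 × 8 × 1 = 1091.4 kN.
Bearing (8 mm plate, F_u = 400 MPa): end bolts L_c = 43 − 22/2 = 32, R_n = min(1.2×32×8×400, 2.4×20×8×400) = 122.88 kN/bolt; interior L_c = 72 − 22 = 50, R_n = 153.6 kN/bolt. φR_n = 0.75 × (2×122.88 + 6×153.6) = 875.5 kN.
Tension rupture (net): A_n = (183 − 2×24)×8 = 1080 mm² (U = 1.0, A_e = A_n). φR_n = 0.75 × 400 × 1080 = 324.0 kN.
Governing: min(1091.4, 875.5, 324.0) = 324.0 kN → net-section rupture.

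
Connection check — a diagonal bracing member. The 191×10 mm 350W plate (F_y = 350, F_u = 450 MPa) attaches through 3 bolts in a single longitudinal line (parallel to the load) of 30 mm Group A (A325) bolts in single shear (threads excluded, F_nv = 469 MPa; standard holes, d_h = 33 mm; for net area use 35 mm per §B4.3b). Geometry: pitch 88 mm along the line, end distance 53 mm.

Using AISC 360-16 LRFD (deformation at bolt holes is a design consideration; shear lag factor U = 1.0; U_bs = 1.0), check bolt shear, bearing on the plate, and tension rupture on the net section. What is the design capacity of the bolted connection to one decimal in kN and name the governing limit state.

526.5 kN (net-section rupture governs)

Bolt shear: A_b = π(30)²/4 = 706.86 mm². φR_n = 0.75 × 469 × 706.86 × 3 × 1 = 745.9 kN.
Bearing (10 mm plate, F_u = 450 MPa): end bolts L_c = 53 − 33/2 = 36.5, R_n = min(1.2×36.5×10×450, 2.4×30×10×450) = 197.1 kN/bolt; interior L_c = 88 − 33 = 55, R_n = 297 kN/bolt. φR_n = 0.75 × (1×197.1 + 2×297) = 593.3 kN.
Tension rupture (net): A_n = (191 − 1×35)×10 = 1560 mm² (U = 1.0, A_e = A_n). φR_n = 0.75 × 450 × 1560 = 526.5 kN.
Governing: min(745.9, 593.3, 526.5) = 526.5 kN → net-section rupture.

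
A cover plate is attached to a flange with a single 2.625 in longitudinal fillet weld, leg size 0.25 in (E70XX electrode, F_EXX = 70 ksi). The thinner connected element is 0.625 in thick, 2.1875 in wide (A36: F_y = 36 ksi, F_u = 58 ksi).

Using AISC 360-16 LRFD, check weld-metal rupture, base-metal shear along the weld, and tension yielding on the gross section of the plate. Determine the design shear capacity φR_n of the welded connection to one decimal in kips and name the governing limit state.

14.6 kips (weld metal governs)

Weld metal: throat = 0.707×0.25 = 0.17675 in, L = 2.625 in. φR_n = 0.75 × 0.6 × 70 × 0.17675 × 2.625 = 14.6 kips.
Base metal shear (0.625 in plate): yield φR_n = 1.0×0.6×36×0.625×2.625 = 35.4 kips; rupture φR_n = 0.75×0.6×58×0.625×2.625 = 42.8 kips; take 35.4 kips (yield).
Tension yield (gross): A_g = 2.1875×0.625 = 1.3672 in². φR_n = 0.90 × 36 × 1.3672 = 44.3 kips.
Governing: min(14.6, 35.4, 44.3) = 14.6 kips → weld metal.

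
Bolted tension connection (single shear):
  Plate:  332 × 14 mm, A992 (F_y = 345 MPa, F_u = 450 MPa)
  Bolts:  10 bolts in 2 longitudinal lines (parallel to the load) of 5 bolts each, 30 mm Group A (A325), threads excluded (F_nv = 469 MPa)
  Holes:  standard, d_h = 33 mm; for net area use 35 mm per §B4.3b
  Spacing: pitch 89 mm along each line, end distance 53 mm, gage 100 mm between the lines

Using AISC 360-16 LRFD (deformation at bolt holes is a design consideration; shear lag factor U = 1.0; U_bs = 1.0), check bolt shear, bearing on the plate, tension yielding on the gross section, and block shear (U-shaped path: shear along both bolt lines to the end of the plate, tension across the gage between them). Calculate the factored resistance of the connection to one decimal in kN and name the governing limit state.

Bolt shear: A_b = π(30)²/4 = 706.86 mm². φR_n = 0.75 × 469 × 706.86 × 10 × 1 = 2486.4 kN.
Bearing (14 mm plate, F_u = 450 MPa): end bolts L_c = 53 − 33/2 = 36.5, R_n = min(1.2×36.5×14×450, 2.4×30×14×450) = 275.94 kN/bolt; interior L_c = 89 − 33 = 56, R_n = 423.36 kN/bolt. φR_n = 0.75 × (2×275.94 + 8×423.36) = 2954.1 kN.
Tension yield (gross): A_g = 332×14 = 4648 mm². φR_n = 0.90 × 345 × 4648 = 1443.2 kN.
Block shear: shear path 2×[53+4×89] = 2×409 mm, A_gv = 11452, A_nv = 2×(409 − 4.5×35)×14 = 7042 mm²; tension across gage: (100 − 1×35)×14 = 910 mm². R_n = min(0.6×450×7042, 0.6×345×11452) + 1.0×450×910 = min(1901.3, 2370.6) + 409.5 = 2310.8 kN. φR_n = 0.75 × 2310.8 = 1733.1 kN.
Governing: min(2486.4, 2954.1, 1443.2, 1733.1) = 1443.2 kN → gross-section yield.

1443.2 kN (gross-section yield governs)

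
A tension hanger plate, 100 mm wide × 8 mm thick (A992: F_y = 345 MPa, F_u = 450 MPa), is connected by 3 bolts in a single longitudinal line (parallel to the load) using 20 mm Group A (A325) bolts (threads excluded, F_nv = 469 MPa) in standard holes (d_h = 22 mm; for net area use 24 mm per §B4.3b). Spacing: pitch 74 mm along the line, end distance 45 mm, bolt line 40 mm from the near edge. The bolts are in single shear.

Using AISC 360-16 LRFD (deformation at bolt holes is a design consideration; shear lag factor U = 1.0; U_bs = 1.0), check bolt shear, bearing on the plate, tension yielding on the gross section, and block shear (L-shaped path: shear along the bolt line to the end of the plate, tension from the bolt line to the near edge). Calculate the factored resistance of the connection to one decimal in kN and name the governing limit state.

248.4 kN (gross-section yield governs)

Bolt shear: A_b = π(20)²/4 = 314.16 mm². φR_n = 0.75 × 469 × 314.16 × 3 × 1 = 331.5 kN.
Bearing (8 mm plate, F_u = 450 MPa): end bolts L_c = 45 − 22/2 = 34, R_n = min(1.2×34×8×450, 2.4×20×8×450) = 146.88 kN/bolt; interior L_c = 74 − 22 = 52, R_n = 172.8 kN/bolt. φR_n = 0.75 × (1×146.88 + 2×172.8) = 369.4 kN.
Tension yield (gross): A_g = 100×8 = 800 mm². φR_n = 0.90 × 345 × 800 = 248.4 kN.
Block shear: shear path 1×[45+2×74] = 1×193 mm, A_gv = 1544, A_nv = 1×(193 − 2.5×24)×8 = 1064 mm²; tension to near edge: (40 − 0.5×24)×8 = 224 mm². R_n = min(0.6×450×1064, 0.6×345×1544) + 1.0×450×224 = min(287.28, 319.61) + 100.8 = 388.08 kN. φR_n = 0.75 × 388.08 = 291.1 kN.
Governing: min(331.5, 369.4, 248.4, 291.1) = 248.4 kN → gross-section yield.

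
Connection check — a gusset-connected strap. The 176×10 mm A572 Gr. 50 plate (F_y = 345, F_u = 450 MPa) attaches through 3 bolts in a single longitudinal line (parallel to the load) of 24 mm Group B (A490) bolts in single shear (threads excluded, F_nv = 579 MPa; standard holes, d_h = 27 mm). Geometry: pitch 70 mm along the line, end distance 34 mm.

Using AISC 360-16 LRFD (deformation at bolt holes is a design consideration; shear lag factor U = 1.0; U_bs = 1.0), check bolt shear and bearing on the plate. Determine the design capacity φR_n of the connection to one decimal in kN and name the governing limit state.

Bolt shear: A_b = π(24)²/4 = 452.39 mm². φR_n = 0.75 × 579 × 452.39 × 3 × 1 = 589.4 kN.
Bearing (10 mm plate, F_u = 450 MPa): end bolts L_c = 34 − 27/2 = 20.5, R_n = min(1.2×20.5×10×450, 2.4×24×10×450) = 110.7 kN/bolt; interior L_c = 70 − 27 = 43, R_n = 232.2 kN/bolt. φR_n = 0.75 × (1×110.7 + 2×232.2) = 431.3 kN.
Governing: min(589.4, 431.3) = 431.3 kN → bearing.

431.3 kN (bearing governs)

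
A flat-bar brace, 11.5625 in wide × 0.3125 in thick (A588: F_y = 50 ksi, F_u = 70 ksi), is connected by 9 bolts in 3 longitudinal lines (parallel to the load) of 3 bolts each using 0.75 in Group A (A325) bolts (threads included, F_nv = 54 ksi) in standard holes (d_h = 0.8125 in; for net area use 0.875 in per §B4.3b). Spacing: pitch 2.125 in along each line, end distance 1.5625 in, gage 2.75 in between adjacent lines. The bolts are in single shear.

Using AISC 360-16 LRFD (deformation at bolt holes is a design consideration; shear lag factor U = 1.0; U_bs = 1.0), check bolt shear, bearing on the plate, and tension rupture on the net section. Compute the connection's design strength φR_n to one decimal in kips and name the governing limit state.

Bolt shear: A_b = π(0.75)²/4 = 0.44179 in². φR_n = 0.75 × 54 × 0.44179 × 9 × 1 = 161.0 kips.
Bearing (0.3125 in plate, F_u = 70 ksi): end bolts L_c = 1.5625 − 0.8125/2 = 1.15625, R_n = min(1.2×1.15625×0.3125×70, 2.4×0.75×0.3125×70) = 30.352 kips/bolt; interior L_c = 2.125 − 0.8125 = 1.3125, R_n = 34.453 kips/bolt. φR_n = 0.75 × (3×30.352 + 6×34.453) = 223.3 kips.
Tension rupture (net): A_n = (11.5625 − 3×0.875)×0.3125 = 2.793 in² (U = 1.0, A_e = A_n). φR_n = 0.75 × 70 × 2.793 = 146.6 kips.
Governing: min(161.0, 223.3, 146.6) = 146.6 kips → net-section rupture.

146.6 kips (net-section rupture governs)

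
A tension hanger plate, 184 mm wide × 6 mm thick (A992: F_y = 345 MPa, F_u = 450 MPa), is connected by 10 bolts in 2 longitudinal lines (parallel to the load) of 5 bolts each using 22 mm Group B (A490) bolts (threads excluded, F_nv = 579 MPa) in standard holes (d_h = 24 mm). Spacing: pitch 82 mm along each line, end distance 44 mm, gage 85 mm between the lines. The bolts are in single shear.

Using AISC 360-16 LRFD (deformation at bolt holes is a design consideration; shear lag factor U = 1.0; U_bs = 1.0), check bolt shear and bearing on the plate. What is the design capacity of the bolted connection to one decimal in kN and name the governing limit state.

Bolt shear: A_b = π(22)²/4 = 380.13 mm². φR_n = 0.75 × 579 × 380.13 × 10 × 1 = 1650.7 kN.
Bearing (6 mm plate, F_u = 450 MPa): end bolts L_c = 44 − 24/2 = 32, R_n = min(1.2×32×6×450, 2.4×22×6×450) = 103.68 kN/bolt; interior L_c = 82 − 24 = 58, R_n = 142.56 kN/bolt. φR_n = 0.75 × (2×103.68 + 8×142.56) = 1010.9 kN.
Governing: min(1650.7, 1010.9) = 1010.9 kN → bearing.

1010.9 kN (bearing governs)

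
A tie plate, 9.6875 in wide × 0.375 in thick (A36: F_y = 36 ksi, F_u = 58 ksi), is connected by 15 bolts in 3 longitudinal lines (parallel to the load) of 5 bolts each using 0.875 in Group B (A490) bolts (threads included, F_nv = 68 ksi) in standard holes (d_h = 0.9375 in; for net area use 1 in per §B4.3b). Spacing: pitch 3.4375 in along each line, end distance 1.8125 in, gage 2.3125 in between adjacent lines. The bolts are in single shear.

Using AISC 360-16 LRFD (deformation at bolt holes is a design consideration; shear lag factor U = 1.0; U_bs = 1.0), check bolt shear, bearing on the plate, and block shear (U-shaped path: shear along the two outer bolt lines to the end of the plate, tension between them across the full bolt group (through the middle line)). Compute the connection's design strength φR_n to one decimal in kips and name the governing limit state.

Bolt shear: A_b = π(0.875)²/4 = 0.60132 in². φR_n = 0.75 × 68 × 0.60132 × 15 × 1 = 460.0 kips.
Bearing (0.375 in plate, F_u = 58 ksi): end bolts L_c = 1.8125 − 0.9375/2 = 1.34375, R_n = min(1.2×1.34375×0.375×58, 2.4×0.875×0.375×58) = 35.072 kips/bolt; interior L_c = 3.4375 − 0.9375 = 2.5, R_n = 45.675 kips/bolt. φR_n = 0.75 × (3×35.072 + 12×45.675) = 490.0 kips.
Block shear: shear path 2×[1.8125+4×3.4375] = 2×15.5625 in, A_gv = 11.672, A_nv = 2×(15.5625 − 4.5×1)×0.375 = 8.2969 in²; tension across gage: (4.625 − 2×1)×0.375 = 0.98438 in². R_n = min(0.6×58×8.2969, 0.6×36×11.672) + 1.0×58×0.98438 = min(288.73, 252.12) + 57.094 = 309.21 kips. φR_n = 0.75 × 309.21 = 231.9 kips.
Governing: min(460.0, 490.0, 231.9) = 231.9 kips → block shear.

231.9 kips (block shear governs)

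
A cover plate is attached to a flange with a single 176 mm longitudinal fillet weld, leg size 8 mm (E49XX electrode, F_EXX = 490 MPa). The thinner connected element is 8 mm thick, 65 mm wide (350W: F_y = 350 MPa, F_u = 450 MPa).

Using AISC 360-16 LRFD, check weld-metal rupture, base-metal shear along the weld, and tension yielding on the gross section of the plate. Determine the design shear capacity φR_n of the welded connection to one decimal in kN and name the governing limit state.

163.8 kN (gross-section yield governs)

Weld metal: throat = 0.707×8 = 5.656 mm, L = 176 mm. φR_n = 0.75 × 0.6 × 490 × 5.656 × 176 = 219.5 kN.
Base metal shear (8 mm plate): yield φR_n = 1.0×0.6×350×8×176 = 295.7 kN; rupture φR_n = 0.75×0.6×450×8×176 = 285.1 kN; take 285.1 kN (rupture).
Tension yield (gross): A_g = 65×8 = 520 mm². φR_n = 0.90 × 350 × 520 = 163.8 kN.
Governing: min(219.5, 285.1, 163.8) = 163.8 kN → gross-section yield.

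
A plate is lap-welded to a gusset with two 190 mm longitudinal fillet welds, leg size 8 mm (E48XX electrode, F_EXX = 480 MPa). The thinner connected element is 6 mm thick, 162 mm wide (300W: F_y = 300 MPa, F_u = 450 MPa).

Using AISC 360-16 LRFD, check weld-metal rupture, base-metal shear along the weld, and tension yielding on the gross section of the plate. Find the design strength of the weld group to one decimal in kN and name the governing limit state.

262.4 kN (gross-section yield governs)

Weld metal: throat = 0.707×8 = 5.656 mm, L = 2×190 = 380 mm. φR_n = 0.75 × 0.6 × 480 × 5.656 × 380 = 464.2 kN.
Base metal shear (6 mm plate): yield φR_n = 1.0×0.6×300×6×380 = 410.4 kN; rupture φR_n = 0.75×0.6×450×6×380 = 461.7 kN; take 410.4 kN (yield).
Tension yield (gross): A_g = 162×6 = 972 mm². φR_n = 0.90 × 300 × 972 = 262.4 kN.
Governing: min(464.2, 410.4, 262.4) = 262.4 kN → gross-section yield.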